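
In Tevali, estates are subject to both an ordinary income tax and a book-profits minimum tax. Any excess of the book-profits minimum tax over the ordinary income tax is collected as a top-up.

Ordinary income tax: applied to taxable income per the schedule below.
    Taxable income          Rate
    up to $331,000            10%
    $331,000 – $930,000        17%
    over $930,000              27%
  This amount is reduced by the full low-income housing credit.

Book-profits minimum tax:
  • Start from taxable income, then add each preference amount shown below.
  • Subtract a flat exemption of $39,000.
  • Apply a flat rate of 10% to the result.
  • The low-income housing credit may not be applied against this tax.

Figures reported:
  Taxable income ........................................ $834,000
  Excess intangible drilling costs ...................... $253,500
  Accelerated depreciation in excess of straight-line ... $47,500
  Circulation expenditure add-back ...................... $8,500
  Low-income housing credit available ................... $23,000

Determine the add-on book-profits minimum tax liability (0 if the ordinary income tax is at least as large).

Book-profits minimum tax:
  Adjusted income: $834,000 + $253,500 + $47,500 + $8,500 = $1,143,500
  Less exemption $39,000 → base $1,104,500
  $1,104,500 × 10% = $110,450

Ordinary income tax:
  $331,000 × 10% = $33,100
  $503,000 × 17% = $85,510
  → $118,610
  Less low-income housing credit $23,000 → $95,610

Excess of book-profits minimum tax over ordinary income tax: $110,450 − $95,610 = $14,840.

$14,840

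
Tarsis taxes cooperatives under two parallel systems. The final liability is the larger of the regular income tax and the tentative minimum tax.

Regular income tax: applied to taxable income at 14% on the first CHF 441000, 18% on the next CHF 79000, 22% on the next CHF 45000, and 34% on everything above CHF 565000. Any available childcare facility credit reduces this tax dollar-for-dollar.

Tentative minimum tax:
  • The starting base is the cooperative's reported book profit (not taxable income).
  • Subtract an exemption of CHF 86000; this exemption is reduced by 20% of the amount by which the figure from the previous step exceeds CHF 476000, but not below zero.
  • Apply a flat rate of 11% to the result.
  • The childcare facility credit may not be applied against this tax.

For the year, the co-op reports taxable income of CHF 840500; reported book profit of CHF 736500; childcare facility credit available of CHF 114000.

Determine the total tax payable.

CHF 77286

Tentative minimum tax:
  Base (reported book profit): CHF 736500
  Exemption: CHF 86000 − 20% × (CHF 736500 − CHF 476000) = CHF 86000 − CHF 52100 = CHF 33900
  Base: CHF 736500 − CHF 33900 = CHF 702600
  CHF 702600 × 11% = CHF 77286

Regular income tax:
  CHF 441000 × 14% = CHF 61740
  CHF 79000 × 18% = CHF 14220
  CHF 45000 × 22% = CHF 9900
  CHF 275500 × 34% = CHF 93670
  → CHF 179530
  Less childcare facility credit CHF 114000 → CHF 65530

CHF 77286 > CHF 65530, so the tentative minimum tax is the binding amount.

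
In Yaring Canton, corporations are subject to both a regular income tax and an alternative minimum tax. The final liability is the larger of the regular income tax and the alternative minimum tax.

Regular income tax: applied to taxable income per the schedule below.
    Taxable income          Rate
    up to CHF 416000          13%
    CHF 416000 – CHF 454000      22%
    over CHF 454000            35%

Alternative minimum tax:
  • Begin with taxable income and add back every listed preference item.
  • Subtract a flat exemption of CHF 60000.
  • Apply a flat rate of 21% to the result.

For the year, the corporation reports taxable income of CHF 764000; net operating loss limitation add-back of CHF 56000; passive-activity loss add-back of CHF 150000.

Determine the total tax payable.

CHF 191100

Regular income tax:
  CHF 416000 × 13% = CHF 54080
  CHF 38000 × 22% = CHF 8360
  CHF 310000 × 35% = CHF 108500
  → CHF 170940

Alternative minimum tax:
  Adjusted income: CHF 764000 + CHF 56000 + CHF 150000 = CHF 970000
  Less exemption CHF 60000 → base CHF 910000
  CHF 910000 × 21% = CHF 191100

CHF 191100 > CHF 170940, so the alternative minimum tax is the binding amount.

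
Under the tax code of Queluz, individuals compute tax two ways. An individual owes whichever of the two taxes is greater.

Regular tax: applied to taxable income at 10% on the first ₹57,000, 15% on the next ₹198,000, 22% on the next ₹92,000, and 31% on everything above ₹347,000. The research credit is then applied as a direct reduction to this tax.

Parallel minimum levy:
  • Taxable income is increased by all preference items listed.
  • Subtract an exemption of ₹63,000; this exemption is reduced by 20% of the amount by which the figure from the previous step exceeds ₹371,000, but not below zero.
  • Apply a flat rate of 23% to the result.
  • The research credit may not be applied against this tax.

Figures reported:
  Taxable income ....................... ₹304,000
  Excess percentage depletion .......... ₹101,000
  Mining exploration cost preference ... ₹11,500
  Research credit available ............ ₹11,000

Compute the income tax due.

₹83,398

Regular tax:
  ₹57,000 × 10% = ₹5,700
  ₹198,000 × 15% = ₹29,700
  ₹49,000 × 22% = ₹10,780
  → ₹46,180
  Less research credit ₹11,000 → ₹35,180

Parallel minimum levy:
  Adjusted income: ₹304,000 + ₹101,000 + ₹11,500 = ₹416,500
  Exemption: ₹63,000 − 20% × (₹416,500 − ₹371,000) = ₹63,000 − ₹9,100 = ₹53,900
  Base: ₹416,500 − ₹53,900 = ₹362,600
  ₹362,600 × 23% = ₹83,398

₹83,398 > ₹35,180, so the parallel minimum levy is the binding amount.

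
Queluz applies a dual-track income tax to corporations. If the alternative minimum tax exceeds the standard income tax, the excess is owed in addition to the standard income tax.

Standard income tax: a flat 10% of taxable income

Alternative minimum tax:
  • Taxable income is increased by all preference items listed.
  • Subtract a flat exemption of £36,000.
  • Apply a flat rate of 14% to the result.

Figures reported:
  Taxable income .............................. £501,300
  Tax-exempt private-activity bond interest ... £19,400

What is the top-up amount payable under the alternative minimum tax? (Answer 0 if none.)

Alternative minimum tax:
  Adjusted income: £501,300 + £19,400 = £520,700
  Less exemption £36,000 → base £484,700
  £484,700 × 14% = £67,858

Standard income tax:
  £501,300 × 10% = £50,130

Excess of alternative minimum tax over standard income tax: £67,858 − £50,130 = £17,728.

£17,728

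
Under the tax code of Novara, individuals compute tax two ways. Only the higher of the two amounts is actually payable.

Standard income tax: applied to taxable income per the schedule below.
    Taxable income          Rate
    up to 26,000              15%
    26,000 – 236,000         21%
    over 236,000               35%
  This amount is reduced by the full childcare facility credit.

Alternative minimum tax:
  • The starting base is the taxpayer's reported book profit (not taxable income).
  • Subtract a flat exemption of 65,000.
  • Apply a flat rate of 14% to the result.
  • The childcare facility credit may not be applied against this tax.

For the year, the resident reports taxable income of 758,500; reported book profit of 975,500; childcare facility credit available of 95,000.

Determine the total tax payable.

135,875

Alternative minimum tax:
  Base (reported book profit): 975,500
  Less exemption 65,000 → base 910,500
  910,500 × 14% = 127,470

Standard income tax:
  26,000 × 15% = 3,900
  210,000 × 21% = 44,100
  522,500 × 35% = 182,875
  → 230,875
  Less childcare facility credit 95,000 → 135,875

135,875 > 127,470, so the standard income tax governs.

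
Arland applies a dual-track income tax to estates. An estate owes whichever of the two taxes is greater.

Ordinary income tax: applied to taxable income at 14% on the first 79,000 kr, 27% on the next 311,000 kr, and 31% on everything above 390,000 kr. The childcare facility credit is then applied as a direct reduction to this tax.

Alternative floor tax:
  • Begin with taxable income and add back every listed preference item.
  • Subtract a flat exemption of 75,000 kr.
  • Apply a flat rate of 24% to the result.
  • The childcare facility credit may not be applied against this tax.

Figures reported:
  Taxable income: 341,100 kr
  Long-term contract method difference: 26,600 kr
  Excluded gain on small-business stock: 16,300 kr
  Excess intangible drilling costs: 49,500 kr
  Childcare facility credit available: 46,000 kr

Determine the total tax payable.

Alternative floor tax:
  Adjusted income: 341,100 kr + 26,600 kr + 16,300 kr + 49,500 kr = 433,500 kr
  Less exemption 75,000 kr → base 358,500 kr
  358,500 kr × 24% = 86,040 kr

Ordinary income tax:
  79,000 kr × 14% = 11,060 kr
  262,100 kr × 27% = 70,767 kr
  → 81,827 kr
  Less childcare facility credit 46,000 kr → 35,827 kr

86,040 kr > 35,827 kr, so the alternative floor tax is the binding amount.

86,040 kr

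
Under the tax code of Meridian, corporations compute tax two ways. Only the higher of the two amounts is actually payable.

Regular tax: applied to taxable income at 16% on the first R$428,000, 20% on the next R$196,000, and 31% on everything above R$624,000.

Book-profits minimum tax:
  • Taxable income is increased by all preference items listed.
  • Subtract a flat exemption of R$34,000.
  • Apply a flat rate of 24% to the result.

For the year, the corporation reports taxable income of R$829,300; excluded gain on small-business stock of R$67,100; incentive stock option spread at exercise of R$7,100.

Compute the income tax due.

R$208,680

Book-profits minimum tax:
  Adjusted income: R$829,300 + R$67,100 + R$7,100 = R$903,500
  Less exemption R$34,000 → base R$869,500
  R$869,500 × 24% = R$208,680

Regular tax:
  R$428,000 × 16% = R$68,480
  R$196,000 × 20% = R$39,200
  R$205,300 × 31% = R$63,643
  → R$171,323

R$208,680 > R$171,323, so the book-profits minimum tax is the binding amount.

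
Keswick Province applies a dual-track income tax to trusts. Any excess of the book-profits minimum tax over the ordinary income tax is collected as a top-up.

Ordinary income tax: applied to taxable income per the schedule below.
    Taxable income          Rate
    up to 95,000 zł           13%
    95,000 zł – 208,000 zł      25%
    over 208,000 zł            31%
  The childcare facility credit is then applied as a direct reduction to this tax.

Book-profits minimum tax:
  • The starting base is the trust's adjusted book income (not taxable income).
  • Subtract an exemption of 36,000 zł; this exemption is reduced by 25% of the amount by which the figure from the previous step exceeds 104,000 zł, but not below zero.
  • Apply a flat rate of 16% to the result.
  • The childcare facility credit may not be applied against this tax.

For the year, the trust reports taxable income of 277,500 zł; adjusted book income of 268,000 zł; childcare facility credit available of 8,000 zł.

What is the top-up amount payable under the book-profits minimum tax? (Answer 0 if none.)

Book-profits minimum tax:
  Base (adjusted book income): 268,000 zł
  Exemption: 25% × (268,000 zł − 104,000 zł) = 41,000 zł ≥ 36,000 zł, so the exemption is fully phased out
  Base: 268,000 zł − 0 zł = 268,000 zł
  268,000 zł × 16% = 42,880 zł

Ordinary income tax:
  95,000 zł × 13% = 12,350 zł
  113,000 zł × 25% = 28,250 zł
  69,500 zł × 31% = 21,545 zł
  → 62,145 zł
  Less childcare facility credit 8,000 zł → 54,145 zł

42,880 zł ≤ 54,145 zł, so no add-on is due.

0 zł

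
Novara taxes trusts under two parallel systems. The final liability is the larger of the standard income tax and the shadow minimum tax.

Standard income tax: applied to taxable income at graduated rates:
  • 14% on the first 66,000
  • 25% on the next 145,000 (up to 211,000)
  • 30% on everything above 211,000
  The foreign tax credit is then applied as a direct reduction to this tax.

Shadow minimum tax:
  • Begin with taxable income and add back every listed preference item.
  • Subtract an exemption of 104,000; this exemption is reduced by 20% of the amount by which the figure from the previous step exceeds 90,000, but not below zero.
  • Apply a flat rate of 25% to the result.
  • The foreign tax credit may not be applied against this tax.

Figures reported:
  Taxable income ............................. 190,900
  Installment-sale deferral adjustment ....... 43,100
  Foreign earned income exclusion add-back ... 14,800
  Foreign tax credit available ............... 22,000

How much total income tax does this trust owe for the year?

Shadow minimum tax:
  Adjusted income: 190,900 + 43,100 + 14,800 = 248,800
  Exemption: 104,000 − 20% × (248,800 − 90,000) = 104,000 − 31,760 = 72,240
  Base: 248,800 − 72,240 = 176,560
  176,560 × 25% = 44,140

Standard income tax:
  66,000 × 14% = 9,240
  124,900 × 25% = 31,225
  → 40,465
  Less foreign tax credit 22,000 → 18,465

44,140 > 18,465, so the shadow minimum tax is the binding amount.

44,140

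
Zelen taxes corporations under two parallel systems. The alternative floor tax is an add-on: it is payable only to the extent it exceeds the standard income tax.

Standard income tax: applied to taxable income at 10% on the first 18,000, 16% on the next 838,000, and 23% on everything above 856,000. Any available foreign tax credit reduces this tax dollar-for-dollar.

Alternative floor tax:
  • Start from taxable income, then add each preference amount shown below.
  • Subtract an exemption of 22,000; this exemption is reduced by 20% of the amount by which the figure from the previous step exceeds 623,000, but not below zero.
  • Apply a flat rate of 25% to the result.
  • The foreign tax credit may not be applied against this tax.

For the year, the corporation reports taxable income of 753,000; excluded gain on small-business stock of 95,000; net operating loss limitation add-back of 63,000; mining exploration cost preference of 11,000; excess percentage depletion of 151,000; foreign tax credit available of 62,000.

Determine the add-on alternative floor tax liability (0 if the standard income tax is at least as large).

Standard income tax:
  18,000 × 10% = 1,800
  735,000 × 16% = 117,600
  → 119,400
  Less foreign tax credit 62,000 → 57,400

Alternative floor tax:
  Adjusted income: 753,000 + 95,000 + 63,000 + 11,000 + 151,000 = 1,073,000
  Exemption: 20% × (1,073,000 − 623,000) = 90,000 ≥ 22,000, so the exemption is fully phased out
  Base: 1,073,000 − 0 = 1,073,000
  1,073,000 × 25% = 268,250

Excess of alternative floor tax over standard income tax: 268,250 − 57,400 = 210,850.

210,850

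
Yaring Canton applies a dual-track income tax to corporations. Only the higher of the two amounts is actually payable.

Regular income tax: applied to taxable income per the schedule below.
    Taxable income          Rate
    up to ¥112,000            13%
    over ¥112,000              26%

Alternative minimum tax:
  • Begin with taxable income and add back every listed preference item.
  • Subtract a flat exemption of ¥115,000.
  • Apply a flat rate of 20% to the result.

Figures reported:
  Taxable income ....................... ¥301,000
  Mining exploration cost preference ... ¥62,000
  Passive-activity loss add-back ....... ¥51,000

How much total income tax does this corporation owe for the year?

¥63,700

Regular income tax:
  ¥112,000 × 13% = ¥14,560
  ¥189,000 × 26% = ¥49,140
  → ¥63,700

Alternative minimum tax:
  Adjusted income: ¥301,000 + ¥62,000 + ¥51,000 = ¥414,000
  Less exemption ¥115,000 → base ¥299,000
  ¥299,000 × 20% = ¥59,800

¥63,700 > ¥59,800, so the regular income tax governs.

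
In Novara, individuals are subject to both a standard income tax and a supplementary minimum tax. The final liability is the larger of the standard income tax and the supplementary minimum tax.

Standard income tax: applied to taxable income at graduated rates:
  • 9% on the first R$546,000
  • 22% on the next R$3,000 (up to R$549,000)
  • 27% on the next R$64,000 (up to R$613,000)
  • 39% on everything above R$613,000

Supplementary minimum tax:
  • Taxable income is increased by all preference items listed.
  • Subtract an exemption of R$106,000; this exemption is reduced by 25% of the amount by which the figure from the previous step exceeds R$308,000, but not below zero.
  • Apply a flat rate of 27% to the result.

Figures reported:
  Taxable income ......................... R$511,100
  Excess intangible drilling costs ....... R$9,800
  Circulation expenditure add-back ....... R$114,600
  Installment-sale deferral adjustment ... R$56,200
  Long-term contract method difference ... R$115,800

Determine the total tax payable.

R$218,025

Supplementary minimum tax:
  Adjusted income: R$511,100 + R$9,800 + R$114,600 + R$56,200 + R$115,800 = R$807,500
  Exemption: 25% × (R$807,500 − R$308,000) = R$124,875 ≥ R$106,000, so the exemption is fully phased out
  Base: R$807,500 − R$0 = R$807,500
  R$807,500 × 27% = R$218,025

Standard income tax:
  R$511,100 × 9% = R$45,999

R$218,025 > R$45,999, so the supplementary minimum tax is the binding amount.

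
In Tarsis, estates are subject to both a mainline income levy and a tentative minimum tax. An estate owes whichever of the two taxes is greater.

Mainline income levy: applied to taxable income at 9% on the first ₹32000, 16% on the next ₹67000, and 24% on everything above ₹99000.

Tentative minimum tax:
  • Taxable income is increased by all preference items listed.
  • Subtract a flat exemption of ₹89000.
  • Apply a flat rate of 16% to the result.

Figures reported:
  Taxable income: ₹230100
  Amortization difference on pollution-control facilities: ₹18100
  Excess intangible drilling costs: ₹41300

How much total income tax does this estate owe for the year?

₹45064

Tentative minimum tax:
  Adjusted income: ₹230100 + ₹18100 + ₹41300 = ₹289500
  Less exemption ₹89000 → base ₹200500
  ₹200500 × 16% = ₹32080

Mainline income levy:
  ₹32000 × 9% = ₹2880
  ₹67000 × 16% = ₹10720
  ₹131100 × 24% = ₹31464
  → ₹45064

₹45064 > ₹32080, so the mainline income levy governs.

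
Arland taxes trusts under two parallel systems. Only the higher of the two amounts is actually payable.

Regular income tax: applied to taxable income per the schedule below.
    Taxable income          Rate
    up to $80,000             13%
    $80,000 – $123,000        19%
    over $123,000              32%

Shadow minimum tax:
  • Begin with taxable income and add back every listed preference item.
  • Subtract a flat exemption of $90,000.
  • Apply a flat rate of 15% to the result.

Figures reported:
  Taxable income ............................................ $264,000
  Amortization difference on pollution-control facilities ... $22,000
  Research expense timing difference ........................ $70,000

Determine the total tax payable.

$63,690

Shadow minimum tax:
  Adjusted income: $264,000 + $22,000 + $70,000 = $356,000
  Less exemption $90,000 → base $266,000
  $266,000 × 15% = $39,900

Regular income tax:
  $80,000 × 13% = $10,400
  $43,000 × 19% = $8,170
  $141,000 × 32% = $45,120
  → $63,690

$63,690 > $39,900, so the regular income tax governs.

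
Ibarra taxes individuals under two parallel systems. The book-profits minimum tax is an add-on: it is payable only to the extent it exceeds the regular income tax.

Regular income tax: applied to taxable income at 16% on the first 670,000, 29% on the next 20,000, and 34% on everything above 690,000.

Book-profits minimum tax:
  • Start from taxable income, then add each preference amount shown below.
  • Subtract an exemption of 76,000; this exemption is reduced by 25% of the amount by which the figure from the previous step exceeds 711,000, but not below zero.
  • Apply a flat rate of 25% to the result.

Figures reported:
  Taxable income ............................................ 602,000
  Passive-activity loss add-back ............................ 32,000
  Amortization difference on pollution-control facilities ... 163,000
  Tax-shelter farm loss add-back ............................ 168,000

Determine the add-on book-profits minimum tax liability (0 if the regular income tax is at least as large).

141,805

Regular income tax:
  602,000 × 16% = 96,320

Book-profits minimum tax:
  Adjusted income: 602,000 + 32,000 + 163,000 + 168,000 = 965,000
  Exemption: 76,000 − 25% × (965,000 − 711,000) = 76,000 − 63,500 = 12,500
  Base: 965,000 − 12,500 = 952,500
  952,500 × 25% = 238,125

Excess of book-profits minimum tax over regular income tax: 238,125 − 96,320 = 141,805.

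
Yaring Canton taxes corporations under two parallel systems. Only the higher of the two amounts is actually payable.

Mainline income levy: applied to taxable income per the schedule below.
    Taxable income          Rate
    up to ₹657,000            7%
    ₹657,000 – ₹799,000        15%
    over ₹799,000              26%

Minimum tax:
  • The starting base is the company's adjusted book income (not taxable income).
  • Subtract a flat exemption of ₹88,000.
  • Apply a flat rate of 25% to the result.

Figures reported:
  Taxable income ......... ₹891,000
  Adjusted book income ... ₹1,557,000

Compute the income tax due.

Minimum tax:
  Base (adjusted book income): ₹1,557,000
  Less exemption ₹88,000 → base ₹1,469,000
  ₹1,469,000 × 25% = ₹367,250

Mainline income levy:
  ₹657,000 × 7% = ₹45,990
  ₹142,000 × 15% = ₹21,300
  ₹92,000 × 26% = ₹23,920
  → ₹91,210

₹367,250 > ₹91,210, so the minimum tax is the binding amount.

₹367,250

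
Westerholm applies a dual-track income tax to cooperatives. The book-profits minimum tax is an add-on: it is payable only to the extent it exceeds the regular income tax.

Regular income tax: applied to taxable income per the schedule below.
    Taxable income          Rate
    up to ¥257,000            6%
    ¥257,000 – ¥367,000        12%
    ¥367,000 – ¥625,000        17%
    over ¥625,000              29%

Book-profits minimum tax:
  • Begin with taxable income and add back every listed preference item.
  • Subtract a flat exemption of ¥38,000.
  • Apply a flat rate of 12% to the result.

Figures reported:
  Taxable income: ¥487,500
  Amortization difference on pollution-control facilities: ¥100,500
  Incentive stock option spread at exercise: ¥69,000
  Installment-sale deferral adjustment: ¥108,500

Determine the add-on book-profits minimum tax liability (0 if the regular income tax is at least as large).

Regular income tax:
  ¥257,000 × 6% = ¥15,420
  ¥110,000 × 12% = ¥13,200
  ¥120,500 × 17% = ¥20,485
  → ¥49,105

Book-profits minimum tax:
  Adjusted income: ¥487,500 + ¥100,500 + ¥69,000 + ¥108,500 = ¥765,500
  Less exemption ¥38,000 → base ¥727,500
  ¥727,500 × 12% = ¥87,300

Excess of book-profits minimum tax over regular income tax: ¥87,300 − ¥49,105 = ¥38,195.

¥38,195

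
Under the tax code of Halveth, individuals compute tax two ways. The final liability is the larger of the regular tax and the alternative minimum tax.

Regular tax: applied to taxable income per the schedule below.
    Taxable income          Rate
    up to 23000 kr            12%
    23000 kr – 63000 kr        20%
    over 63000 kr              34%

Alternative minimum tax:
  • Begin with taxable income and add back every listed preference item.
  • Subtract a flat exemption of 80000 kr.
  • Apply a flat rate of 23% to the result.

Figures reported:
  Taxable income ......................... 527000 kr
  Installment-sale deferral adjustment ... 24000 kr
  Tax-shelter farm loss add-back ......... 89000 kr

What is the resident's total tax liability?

168520 kr

Regular tax:
  23000 kr × 12% = 2760 kr
  40000 kr × 20% = 8000 kr
  464000 kr × 34% = 157760 kr
  → 168520 kr

Alternative minimum tax:
  Adjusted income: 527000 kr + 24000 kr + 89000 kr = 640000 kr
  Less exemption 80000 kr → base 560000 kr
  560000 kr × 23% = 128800 kr

168520 kr > 128800 kr, so the regular tax governs.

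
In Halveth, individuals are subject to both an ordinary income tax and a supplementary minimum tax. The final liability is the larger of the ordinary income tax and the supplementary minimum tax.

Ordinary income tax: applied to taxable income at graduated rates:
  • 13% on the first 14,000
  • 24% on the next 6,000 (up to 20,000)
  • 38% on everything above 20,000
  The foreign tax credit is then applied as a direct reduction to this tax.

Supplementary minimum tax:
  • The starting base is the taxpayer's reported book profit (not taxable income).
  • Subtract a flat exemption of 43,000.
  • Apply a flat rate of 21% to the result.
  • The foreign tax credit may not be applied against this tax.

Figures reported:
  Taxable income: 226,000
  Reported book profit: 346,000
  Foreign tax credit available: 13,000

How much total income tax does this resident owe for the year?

68,540

Supplementary minimum tax:
  Base (reported book profit): 346,000
  Less exemption 43,000 → base 303,000
  303,000 × 21% = 63,630

Ordinary income tax:
  14,000 × 13% = 1,820
  6,000 × 24% = 1,440
  206,000 × 38% = 78,280
  → 81,540
  Less foreign tax credit 13,000 → 68,540

68,540 > 63,630, so the ordinary income tax governs.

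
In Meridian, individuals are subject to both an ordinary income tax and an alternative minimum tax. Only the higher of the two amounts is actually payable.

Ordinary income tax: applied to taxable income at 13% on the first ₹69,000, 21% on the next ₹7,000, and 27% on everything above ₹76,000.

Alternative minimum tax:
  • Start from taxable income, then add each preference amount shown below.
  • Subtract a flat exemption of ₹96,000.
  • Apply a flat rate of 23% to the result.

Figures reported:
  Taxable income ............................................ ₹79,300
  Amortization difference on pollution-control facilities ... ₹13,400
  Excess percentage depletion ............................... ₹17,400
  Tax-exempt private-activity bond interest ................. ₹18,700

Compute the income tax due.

Alternative minimum tax:
  Adjusted income: ₹79,300 + ₹13,400 + ₹17,400 + ₹18,700 = ₹128,800
  Less exemption ₹96,000 → base ₹32,800
  ₹32,800 × 23% = ₹7,544

Ordinary income tax:
  ₹69,000 × 13% = ₹8,970
  ₹7,000 × 21% = ₹1,470
  ₹3,300 × 27% = ₹891
  → ₹11,331

₹11,331 > ₹7,544, so the ordinary income tax governs.

₹11,331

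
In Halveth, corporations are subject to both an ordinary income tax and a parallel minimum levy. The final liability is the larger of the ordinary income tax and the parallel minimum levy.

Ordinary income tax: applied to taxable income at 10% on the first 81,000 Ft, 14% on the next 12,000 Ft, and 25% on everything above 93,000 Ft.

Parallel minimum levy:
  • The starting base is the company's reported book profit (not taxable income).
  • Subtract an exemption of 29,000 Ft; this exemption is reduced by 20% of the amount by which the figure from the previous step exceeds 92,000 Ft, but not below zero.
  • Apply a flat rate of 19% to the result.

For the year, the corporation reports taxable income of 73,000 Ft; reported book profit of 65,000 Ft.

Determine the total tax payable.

7,300 Ft

Ordinary income tax:
  73,000 Ft × 10% = 7,300 Ft

Parallel minimum levy:
  Base (reported book profit): 65,000 Ft
  Exemption: 65,000 Ft ≤ 92,000 Ft, so full 29,000 Ft applies
  Base: 65,000 Ft − 29,000 Ft = 36,000 Ft
  36,000 Ft × 19% = 6,840 Ft

7,300 Ft > 6,840 Ft, so the ordinary income tax governs.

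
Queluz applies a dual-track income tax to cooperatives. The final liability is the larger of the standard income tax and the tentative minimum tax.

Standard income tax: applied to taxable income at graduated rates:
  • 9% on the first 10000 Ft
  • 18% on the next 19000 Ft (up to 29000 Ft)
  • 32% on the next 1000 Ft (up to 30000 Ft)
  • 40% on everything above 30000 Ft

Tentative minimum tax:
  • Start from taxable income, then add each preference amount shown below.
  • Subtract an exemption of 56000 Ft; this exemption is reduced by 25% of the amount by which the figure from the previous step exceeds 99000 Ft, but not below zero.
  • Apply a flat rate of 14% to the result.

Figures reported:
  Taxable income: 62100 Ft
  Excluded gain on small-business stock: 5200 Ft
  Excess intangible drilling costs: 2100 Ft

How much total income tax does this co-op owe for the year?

17480 Ft

Standard income tax:
  10000 Ft × 9% = 900 Ft
  19000 Ft × 18% = 3420 Ft
  1000 Ft × 32% = 320 Ft
  32100 Ft × 40% = 12840 Ft
  → 17480 Ft

Tentative minimum tax:
  Adjusted income: 62100 Ft + 5200 Ft + 2100 Ft = 69400 Ft
  Exemption: 69400 Ft ≤ 99000 Ft, so full 56000 Ft applies
  Base: 69400 Ft − 56000 Ft = 13400 Ft
  13400 Ft × 14% = 1876 Ft

17480 Ft > 1876 Ft, so the standard income tax governs.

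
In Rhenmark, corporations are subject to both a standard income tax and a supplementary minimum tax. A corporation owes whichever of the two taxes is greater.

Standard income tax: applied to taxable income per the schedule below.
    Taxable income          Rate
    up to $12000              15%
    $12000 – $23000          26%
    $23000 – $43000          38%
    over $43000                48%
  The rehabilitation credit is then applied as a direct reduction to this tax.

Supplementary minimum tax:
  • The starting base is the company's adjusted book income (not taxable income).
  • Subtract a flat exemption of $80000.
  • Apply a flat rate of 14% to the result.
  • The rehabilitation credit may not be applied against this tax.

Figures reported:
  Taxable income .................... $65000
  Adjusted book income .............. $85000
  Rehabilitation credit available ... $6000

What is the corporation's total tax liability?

Supplementary minimum tax:
  Base (adjusted book income): $85000
  Less exemption $80000 → base $5000
  $5000 × 14% = $700

Standard income tax:
  $12000 × 15% = $1800
  $11000 × 26% = $2860
  $20000 × 38% = $7600
  $22000 × 48% = $10560
  → $22820
  Less rehabilitation credit $6000 → $16820

$16820 > $700, so the standard income tax governs.

$16820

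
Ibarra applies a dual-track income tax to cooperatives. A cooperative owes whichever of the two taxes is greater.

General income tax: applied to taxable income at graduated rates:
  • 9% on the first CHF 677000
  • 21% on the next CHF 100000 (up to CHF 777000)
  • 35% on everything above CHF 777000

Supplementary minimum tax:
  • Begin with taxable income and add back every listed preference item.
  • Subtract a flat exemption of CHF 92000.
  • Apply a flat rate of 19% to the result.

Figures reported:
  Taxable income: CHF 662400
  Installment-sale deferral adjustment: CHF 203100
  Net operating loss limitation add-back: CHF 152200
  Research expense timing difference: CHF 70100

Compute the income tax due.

CHF 189202

Supplementary minimum tax:
  Adjusted income: CHF 662400 + CHF 203100 + CHF 152200 + CHF 70100 = CHF 1087800
  Less exemption CHF 92000 → base CHF 995800
  CHF 995800 × 19% = CHF 189202

General income tax:
  CHF 662400 × 9% = CHF 59616

CHF 189202 > CHF 59616, so the supplementary minimum tax is the binding amount.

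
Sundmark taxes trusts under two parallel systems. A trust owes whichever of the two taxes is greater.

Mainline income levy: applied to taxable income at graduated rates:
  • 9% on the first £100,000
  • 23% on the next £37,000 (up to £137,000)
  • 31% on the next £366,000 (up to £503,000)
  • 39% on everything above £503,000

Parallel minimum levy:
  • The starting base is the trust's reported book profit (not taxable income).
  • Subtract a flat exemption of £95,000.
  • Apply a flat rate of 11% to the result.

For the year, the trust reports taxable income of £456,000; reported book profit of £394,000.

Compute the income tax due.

£116,400

Parallel minimum levy:
  Base (reported book profit): £394,000
  Less exemption £95,000 → base £299,000
  £299,000 × 11% = £32,890

Mainline income levy:
  £100,000 × 9% = £9,000
  £37,000 × 23% = £8,510
  £319,000 × 31% = £98,890
  → £116,400

£116,400 > £32,890, so the mainline income levy governs.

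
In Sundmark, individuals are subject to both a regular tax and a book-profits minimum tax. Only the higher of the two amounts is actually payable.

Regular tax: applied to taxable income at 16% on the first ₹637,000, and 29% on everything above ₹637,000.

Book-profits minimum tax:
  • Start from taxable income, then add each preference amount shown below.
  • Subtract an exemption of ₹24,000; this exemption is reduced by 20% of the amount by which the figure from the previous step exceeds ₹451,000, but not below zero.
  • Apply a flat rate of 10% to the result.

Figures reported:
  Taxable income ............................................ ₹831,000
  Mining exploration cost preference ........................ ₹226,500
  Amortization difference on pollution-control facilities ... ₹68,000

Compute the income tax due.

₹158,180

Regular tax:
  ₹637,000 × 16% = ₹101,920
  ₹194,000 × 29% = ₹56,260
  → ₹158,180

Book-profits minimum tax:
  Adjusted income: ₹831,000 + ₹226,500 + ₹68,000 = ₹1,125,500
  Exemption: 20% × (₹1,125,500 − ₹451,000) = ₹134,900 ≥ ₹24,000, so the exemption is fully phased out
  Base: ₹1,125,500 − ₹0 = ₹1,125,500
  ₹1,125,500 × 10% = ₹112,550

₹158,180 > ₹112,550, so the regular tax governs.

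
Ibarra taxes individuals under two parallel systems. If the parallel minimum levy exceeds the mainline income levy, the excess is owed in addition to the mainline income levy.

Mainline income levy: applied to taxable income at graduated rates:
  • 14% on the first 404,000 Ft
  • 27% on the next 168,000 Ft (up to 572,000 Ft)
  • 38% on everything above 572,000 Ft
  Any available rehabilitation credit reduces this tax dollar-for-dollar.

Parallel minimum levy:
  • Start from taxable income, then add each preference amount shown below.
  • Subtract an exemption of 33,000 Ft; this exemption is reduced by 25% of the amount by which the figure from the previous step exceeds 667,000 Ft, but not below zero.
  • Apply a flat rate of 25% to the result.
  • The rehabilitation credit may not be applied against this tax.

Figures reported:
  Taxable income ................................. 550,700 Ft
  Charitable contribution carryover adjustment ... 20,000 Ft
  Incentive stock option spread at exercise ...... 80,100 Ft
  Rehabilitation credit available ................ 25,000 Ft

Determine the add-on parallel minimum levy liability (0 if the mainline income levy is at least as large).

83,281 Ft

Parallel minimum levy:
  Adjusted income: 550,700 Ft + 20,000 Ft + 80,100 Ft = 650,800 Ft
  Exemption: 650,800 Ft ≤ 667,000 Ft, so full 33,000 Ft applies
  Base: 650,800 Ft − 33,000 Ft = 617,800 Ft
  617,800 Ft × 25% = 154,450 Ft

Mainline income levy:
  404,000 Ft × 14% = 56,560 Ft
  146,700 Ft × 27% = 39,609 Ft
  → 96,169 Ft
  Less rehabilitation credit 25,000 Ft → 71,169 Ft

Excess of parallel minimum levy over mainline income levy: 154,450 Ft − 71,169 Ft = 83,281 Ft.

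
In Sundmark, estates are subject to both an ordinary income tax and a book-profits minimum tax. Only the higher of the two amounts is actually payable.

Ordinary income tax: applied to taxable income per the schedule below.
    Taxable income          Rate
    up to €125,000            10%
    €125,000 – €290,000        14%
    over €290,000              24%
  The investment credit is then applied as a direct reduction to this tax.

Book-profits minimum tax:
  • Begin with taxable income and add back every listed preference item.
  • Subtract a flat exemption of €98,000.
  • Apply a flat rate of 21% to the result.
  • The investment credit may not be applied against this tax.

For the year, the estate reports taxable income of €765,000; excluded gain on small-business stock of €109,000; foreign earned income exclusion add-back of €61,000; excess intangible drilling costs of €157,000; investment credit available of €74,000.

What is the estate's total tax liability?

€208,740

Book-profits minimum tax:
  Adjusted income: €765,000 + €109,000 + €61,000 + €157,000 = €1,092,000
  Less exemption €98,000 → base €994,000
  €994,000 × 21% = €208,740

Ordinary income tax:
  €125,000 × 10% = €12,500
  €165,000 × 14% = €23,100
  €475,000 × 24% = €114,000
  → €149,600
  Less investment credit €74,000 → €75,600

€208,740 > €75,600, so the book-profits minimum tax is the binding amount.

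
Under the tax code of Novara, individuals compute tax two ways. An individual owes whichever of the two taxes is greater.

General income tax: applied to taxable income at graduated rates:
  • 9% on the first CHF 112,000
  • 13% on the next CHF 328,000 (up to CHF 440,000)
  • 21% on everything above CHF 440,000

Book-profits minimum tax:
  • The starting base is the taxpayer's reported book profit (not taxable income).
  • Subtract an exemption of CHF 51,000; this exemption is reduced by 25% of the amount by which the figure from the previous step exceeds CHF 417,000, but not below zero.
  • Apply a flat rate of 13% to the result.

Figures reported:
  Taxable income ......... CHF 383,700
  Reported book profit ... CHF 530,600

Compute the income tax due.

General income tax:
  CHF 112,000 × 9% = CHF 10,080
  CHF 271,700 × 13% = CHF 35,321
  → CHF 45,401

Book-profits minimum tax:
  Base (reported book profit): CHF 530,600
  Exemption: CHF 51,000 − 25% × (CHF 530,600 − CHF 417,000) = CHF 51,000 − CHF 28,400 = CHF 22,600
  Base: CHF 530,600 − CHF 22,600 = CHF 508,000
  CHF 508,000 × 13% = CHF 66,040

CHF 66,040 > CHF 45,401, so the book-profits minimum tax is the binding amount.

CHF 66,040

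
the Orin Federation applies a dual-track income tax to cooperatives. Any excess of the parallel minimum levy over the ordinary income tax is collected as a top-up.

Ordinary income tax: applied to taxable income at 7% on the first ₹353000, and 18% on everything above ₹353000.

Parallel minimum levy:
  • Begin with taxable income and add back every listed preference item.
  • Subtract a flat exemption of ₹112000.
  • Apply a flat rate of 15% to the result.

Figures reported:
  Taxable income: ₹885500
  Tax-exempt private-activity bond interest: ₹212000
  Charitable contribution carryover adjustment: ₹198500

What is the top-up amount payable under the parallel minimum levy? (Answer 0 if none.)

Ordinary income tax:
  ₹353000 × 7% = ₹24710
  ₹532500 × 18% = ₹95850
  → ₹120560

Parallel minimum levy:
  Adjusted income: ₹885500 + ₹212000 + ₹198500 = ₹1296000
  Less exemption ₹112000 → base ₹1184000
  ₹1184000 × 15% = ₹177600

Excess of parallel minimum levy over ordinary income tax: ₹177600 − ₹120560 = ₹57040.

₹57040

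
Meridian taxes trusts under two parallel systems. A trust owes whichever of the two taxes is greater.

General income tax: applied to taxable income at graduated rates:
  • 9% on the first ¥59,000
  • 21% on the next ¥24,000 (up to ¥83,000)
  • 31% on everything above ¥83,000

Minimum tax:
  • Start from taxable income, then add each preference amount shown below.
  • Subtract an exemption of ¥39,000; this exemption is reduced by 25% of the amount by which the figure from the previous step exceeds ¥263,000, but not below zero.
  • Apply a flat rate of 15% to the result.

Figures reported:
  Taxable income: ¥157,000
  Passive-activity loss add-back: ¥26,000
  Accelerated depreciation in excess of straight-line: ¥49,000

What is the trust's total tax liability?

General income tax:
  ¥59,000 × 9% = ¥5,310
  ¥24,000 × 21% = ¥5,040
  ¥74,000 × 31% = ¥22,940
  → ¥33,290

Minimum tax:
  Adjusted income: ¥157,000 + ¥26,000 + ¥49,000 = ¥232,000
  Exemption: ¥232,000 ≤ ¥263,000, so full ¥39,000 applies
  Base: ¥232,000 − ¥39,000 = ¥193,000
  ¥193,000 × 15% = ¥28,950

¥33,290 > ¥28,950, so the general income tax governs.

¥33,290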